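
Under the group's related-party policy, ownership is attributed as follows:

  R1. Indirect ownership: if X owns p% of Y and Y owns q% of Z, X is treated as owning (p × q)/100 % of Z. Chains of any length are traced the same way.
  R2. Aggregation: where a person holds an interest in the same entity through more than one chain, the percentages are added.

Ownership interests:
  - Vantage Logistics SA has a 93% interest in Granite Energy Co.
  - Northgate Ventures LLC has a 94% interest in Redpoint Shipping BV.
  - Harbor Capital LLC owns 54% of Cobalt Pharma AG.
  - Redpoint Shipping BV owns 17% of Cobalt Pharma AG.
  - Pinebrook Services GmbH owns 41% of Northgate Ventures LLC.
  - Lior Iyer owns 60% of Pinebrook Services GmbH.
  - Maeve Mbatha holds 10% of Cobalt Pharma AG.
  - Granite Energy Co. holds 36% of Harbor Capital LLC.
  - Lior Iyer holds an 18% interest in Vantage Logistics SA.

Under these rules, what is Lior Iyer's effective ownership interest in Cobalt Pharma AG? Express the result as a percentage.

7.185336%

Chain via Vantage Logistics SA → Granite Energy Co. → Harbor Capital LLC (R1): 18% × 93% × 36% × 54% = 3.254256% of Cobalt Pharma AG.
Chain via Pinebrook Services GmbH → Northgate Ventures LLC → Redpoint Shipping BV (R1): 60% × 41% × 94% × 17% = 3.93108% of Cobalt Pharma AG.
Aggregating (R2): 3.254256% + 3.93108% = 7.185336%.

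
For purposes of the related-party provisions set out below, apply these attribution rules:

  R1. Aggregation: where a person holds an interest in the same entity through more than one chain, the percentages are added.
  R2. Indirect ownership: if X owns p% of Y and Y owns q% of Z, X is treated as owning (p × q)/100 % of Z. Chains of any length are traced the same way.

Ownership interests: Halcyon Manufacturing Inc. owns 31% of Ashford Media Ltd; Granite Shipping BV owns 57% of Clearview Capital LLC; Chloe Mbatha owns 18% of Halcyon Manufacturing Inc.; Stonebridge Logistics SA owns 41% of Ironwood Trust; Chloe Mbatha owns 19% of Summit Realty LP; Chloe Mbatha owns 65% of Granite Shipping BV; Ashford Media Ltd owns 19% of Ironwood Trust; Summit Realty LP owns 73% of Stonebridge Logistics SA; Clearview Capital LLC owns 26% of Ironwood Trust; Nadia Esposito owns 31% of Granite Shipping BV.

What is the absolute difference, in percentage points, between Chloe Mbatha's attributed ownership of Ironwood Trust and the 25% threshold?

8.6201

Chain via Granite Shipping BV → Clearview Capital LLC (R2): 65% × 57% × 26% = 9.633% of Ironwood Trust.
Chain via Summit Realty LP → Stonebridge Logistics SA (R2): 19% × 73% × 41% = 5.6867% of Ironwood Trust.
Chain via Halcyon Manufacturing Inc. → Ashford Media Ltd (R2): 18% × 31% × 19% = 1.0602% of Ironwood Trust.
Aggregating (R1): 9.633% + 5.6867% + 1.0602% = 16.3799%.
16.3799% falls short of the 25% threshold by 8.6201 percentage points.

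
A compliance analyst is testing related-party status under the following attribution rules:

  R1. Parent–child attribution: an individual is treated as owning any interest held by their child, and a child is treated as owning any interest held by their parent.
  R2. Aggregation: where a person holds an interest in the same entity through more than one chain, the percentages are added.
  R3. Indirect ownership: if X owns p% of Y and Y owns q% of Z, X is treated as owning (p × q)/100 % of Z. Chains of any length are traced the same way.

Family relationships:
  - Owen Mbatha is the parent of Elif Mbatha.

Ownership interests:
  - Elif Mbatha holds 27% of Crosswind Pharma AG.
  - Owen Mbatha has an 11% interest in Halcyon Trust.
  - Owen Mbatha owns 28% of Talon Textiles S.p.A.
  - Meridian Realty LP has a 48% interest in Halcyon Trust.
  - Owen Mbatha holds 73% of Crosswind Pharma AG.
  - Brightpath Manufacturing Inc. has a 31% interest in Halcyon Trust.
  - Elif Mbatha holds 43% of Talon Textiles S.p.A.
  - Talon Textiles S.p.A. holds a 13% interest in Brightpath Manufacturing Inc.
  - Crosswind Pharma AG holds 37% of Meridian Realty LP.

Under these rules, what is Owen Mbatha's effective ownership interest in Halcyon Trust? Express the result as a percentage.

31.6213%

By parent–child attribution (R1), Owen Mbatha is treated as also owning Elif Mbatha's interest in Crosswind Pharma AG, giving 73% + 27% = 100%.
By parent–child attribution (R1), Owen Mbatha is treated as also owning Elif Mbatha's interest in Talon Textiles S.p.A, giving 28% + 43% = 71%.
Chain via Crosswind Pharma AG → Meridian Realty LP (R3): 100% × 37% × 48% = 17.76% of Halcyon Trust.
Chain via Talon Textiles S.p.A. → Brightpath Manufacturing Inc. (R3): 71% × 13% × 31% = 2.8613% of Halcyon Trust.
Direct interest in Halcyon Trust: 11%.
Aggregating (R2): 17.76% + 2.8613% + 11% = 31.6213%.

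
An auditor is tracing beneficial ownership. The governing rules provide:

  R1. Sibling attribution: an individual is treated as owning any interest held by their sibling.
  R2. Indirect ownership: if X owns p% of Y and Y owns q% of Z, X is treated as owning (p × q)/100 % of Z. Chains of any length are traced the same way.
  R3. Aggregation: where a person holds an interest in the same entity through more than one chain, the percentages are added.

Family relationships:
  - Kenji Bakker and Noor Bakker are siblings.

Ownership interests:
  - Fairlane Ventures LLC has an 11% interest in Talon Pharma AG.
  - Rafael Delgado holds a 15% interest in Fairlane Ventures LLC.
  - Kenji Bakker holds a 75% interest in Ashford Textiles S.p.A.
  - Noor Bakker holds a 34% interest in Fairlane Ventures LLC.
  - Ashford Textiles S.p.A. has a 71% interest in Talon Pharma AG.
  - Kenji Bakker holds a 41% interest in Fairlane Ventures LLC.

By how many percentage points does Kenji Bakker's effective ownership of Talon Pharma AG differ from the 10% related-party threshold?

51.5

By sibling attribution (R1), Kenji Bakker is treated as also owning Noor Bakker's interest in Fairlane Ventures LLC, giving 41% + 34% = 75%.
Chain via Ashford Textiles S.p.A. (R2): 75% × 71% = 53.25% of Talon Pharma AG.
Chain via Fairlane Ventures LLC (R2): 75% × 11% = 8.25% of Talon Pharma AG.
Aggregating (R3): 53.25% + 8.25% = 61.5%.
61.5% exceeds the 10% threshold by 51.5 percentage points.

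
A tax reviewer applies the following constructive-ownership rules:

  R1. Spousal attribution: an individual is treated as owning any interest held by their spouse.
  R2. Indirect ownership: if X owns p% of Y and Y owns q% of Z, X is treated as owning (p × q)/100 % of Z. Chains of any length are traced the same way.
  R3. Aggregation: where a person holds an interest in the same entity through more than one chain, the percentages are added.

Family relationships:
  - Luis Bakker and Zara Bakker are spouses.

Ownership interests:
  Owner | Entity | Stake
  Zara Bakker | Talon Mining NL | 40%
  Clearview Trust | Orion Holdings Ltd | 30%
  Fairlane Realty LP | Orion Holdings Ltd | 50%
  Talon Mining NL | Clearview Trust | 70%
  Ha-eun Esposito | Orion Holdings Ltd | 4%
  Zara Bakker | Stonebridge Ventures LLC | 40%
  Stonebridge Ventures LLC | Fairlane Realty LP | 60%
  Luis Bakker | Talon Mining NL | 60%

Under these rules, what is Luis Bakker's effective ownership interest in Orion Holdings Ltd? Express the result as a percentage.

33%

By spousal attribution (R1), Luis Bakker is treated as also owning Zara Bakker's interest in Talon Mining NL, giving 60% + 40% = 100%.
By spousal attribution (R1), Luis Bakker is treated as owning Zara Bakker's 40% interest in Stonebridge Ventures LLC.
Chain via Talon Mining NL → Clearview Trust (R2): 100% × 70% × 30% = 21% of Orion Holdings Ltd.
Chain via Stonebridge Ventures LLC → Fairlane Realty LP (R2): 40% × 60% × 50% = 12% of Orion Holdings Ltd.
Aggregating (R3): 21% + 12% = 33%.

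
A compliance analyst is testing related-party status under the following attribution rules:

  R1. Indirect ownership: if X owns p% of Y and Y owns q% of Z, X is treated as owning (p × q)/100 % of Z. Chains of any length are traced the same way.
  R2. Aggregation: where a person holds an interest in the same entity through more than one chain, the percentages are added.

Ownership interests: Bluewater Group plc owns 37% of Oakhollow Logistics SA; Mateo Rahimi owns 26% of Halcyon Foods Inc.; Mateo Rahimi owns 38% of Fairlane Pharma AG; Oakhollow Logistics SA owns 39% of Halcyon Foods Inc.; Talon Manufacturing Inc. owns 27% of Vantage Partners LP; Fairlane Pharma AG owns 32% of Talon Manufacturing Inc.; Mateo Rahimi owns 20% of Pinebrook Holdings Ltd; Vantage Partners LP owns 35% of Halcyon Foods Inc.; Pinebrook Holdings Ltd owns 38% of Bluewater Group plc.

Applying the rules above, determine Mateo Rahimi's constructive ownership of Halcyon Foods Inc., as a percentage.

Chain via Fairlane Pharma AG → Talon Manufacturing Inc. → Vantage Partners LP (R1): 38% × 32% × 27% × 35% = 1.14912% of Halcyon Foods Inc.
Chain via Pinebrook Holdings Ltd → Bluewater Group plc → Oakhollow Logistics SA (R1): 20% × 38% × 37% × 39% = 1.09668% of Halcyon Foods Inc.
Direct interest in Halcyon Foods Inc: 26%.
Aggregating (R2): 1.14912% + 1.09668% + 26% = 28.2458%.

28.2458%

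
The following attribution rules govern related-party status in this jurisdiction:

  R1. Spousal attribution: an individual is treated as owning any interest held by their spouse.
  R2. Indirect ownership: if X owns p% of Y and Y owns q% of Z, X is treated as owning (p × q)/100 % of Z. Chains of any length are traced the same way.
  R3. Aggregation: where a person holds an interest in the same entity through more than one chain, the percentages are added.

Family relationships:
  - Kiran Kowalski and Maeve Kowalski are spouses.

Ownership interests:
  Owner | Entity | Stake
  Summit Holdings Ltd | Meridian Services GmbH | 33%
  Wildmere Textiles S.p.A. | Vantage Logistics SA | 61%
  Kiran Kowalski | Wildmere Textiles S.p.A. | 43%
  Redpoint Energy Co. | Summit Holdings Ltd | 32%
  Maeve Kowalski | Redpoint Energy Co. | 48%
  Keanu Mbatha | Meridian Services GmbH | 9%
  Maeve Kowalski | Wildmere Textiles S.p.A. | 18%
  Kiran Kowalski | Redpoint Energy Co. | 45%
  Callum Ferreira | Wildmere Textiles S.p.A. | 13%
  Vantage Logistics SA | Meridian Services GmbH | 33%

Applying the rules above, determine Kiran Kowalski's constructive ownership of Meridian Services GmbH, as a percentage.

By spousal attribution (R1), Kiran Kowalski is treated as also owning Maeve Kowalski's interest in Wildmere Textiles S.p.A, giving 43% + 18% = 61%.
By spousal attribution (R1), Kiran Kowalski is treated as also owning Maeve Kowalski's interest in Redpoint Energy Co, giving 45% + 48% = 93%.
Chain via Wildmere Textiles S.p.A. → Vantage Logistics SA (R2): 61% × 61% × 33% = 12.2793% of Meridian Services GmbH.
Chain via Redpoint Energy Co. → Summit Holdings Ltd (R2): 93% × 32% × 33% = 9.8208% of Meridian Services GmbH.
Aggregating (R3): 12.2793% + 9.8208% = 22.1001%.

22.1001%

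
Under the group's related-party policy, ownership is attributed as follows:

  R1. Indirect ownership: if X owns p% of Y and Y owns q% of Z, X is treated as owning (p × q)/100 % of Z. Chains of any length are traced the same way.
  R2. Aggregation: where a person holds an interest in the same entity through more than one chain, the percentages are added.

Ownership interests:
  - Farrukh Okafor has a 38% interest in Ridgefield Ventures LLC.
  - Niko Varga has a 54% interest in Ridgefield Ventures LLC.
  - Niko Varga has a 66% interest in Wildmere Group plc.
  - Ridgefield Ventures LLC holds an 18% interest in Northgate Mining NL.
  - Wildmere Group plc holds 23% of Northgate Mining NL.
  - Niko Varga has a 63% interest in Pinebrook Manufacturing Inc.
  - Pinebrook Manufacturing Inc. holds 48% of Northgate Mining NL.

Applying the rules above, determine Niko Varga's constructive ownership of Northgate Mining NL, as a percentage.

55.14%

Chain via Wildmere Group plc (R1): 66% × 23% = 15.18% of Northgate Mining NL.
Chain via Ridgefield Ventures LLC (R1): 54% × 18% = 9.72% of Northgate Mining NL.
Chain via Pinebrook Manufacturing Inc. (R1): 63% × 48% = 30.24% of Northgate Mining NL.
Aggregating (R2): 15.18% + 9.72% + 30.24% = 55.14%.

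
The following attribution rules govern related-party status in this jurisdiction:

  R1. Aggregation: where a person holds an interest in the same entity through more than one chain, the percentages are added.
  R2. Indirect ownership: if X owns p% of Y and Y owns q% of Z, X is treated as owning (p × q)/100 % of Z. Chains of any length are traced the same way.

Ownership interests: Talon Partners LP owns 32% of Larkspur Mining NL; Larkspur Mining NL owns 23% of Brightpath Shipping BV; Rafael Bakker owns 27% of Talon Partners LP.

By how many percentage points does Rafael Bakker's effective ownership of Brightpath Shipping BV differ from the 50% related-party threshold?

Chain via Talon Partners LP → Larkspur Mining NL (R2): 27% × 32% × 23% = 1.9872% of Brightpath Shipping BV.
1.9872% falls short of the 50% threshold by 48.0128 percentage points.

48.0128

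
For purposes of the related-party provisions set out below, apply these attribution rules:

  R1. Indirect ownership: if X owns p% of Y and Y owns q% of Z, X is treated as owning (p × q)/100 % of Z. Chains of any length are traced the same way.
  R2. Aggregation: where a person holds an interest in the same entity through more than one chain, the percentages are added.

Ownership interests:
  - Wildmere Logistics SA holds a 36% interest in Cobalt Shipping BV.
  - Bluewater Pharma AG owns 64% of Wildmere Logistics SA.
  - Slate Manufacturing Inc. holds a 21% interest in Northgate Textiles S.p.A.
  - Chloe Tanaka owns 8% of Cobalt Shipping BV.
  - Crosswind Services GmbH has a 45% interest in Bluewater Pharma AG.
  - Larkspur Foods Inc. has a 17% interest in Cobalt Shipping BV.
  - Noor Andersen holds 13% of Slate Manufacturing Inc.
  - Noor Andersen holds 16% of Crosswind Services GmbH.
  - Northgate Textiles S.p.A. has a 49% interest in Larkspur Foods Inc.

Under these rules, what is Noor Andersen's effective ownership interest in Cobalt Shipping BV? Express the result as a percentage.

1.886289%

Chain via Crosswind Services GmbH → Bluewater Pharma AG → Wildmere Logistics SA (R1): 16% × 45% × 64% × 36% = 1.65888% of Cobalt Shipping BV.
Chain via Slate Manufacturing Inc. → Northgate Textiles S.p.A. → Larkspur Foods Inc. (R1): 13% × 21% × 49% × 17% = 0.227409% of Cobalt Shipping BV.
Aggregating (R2): 1.65888% + 0.227409% = 1.886289%.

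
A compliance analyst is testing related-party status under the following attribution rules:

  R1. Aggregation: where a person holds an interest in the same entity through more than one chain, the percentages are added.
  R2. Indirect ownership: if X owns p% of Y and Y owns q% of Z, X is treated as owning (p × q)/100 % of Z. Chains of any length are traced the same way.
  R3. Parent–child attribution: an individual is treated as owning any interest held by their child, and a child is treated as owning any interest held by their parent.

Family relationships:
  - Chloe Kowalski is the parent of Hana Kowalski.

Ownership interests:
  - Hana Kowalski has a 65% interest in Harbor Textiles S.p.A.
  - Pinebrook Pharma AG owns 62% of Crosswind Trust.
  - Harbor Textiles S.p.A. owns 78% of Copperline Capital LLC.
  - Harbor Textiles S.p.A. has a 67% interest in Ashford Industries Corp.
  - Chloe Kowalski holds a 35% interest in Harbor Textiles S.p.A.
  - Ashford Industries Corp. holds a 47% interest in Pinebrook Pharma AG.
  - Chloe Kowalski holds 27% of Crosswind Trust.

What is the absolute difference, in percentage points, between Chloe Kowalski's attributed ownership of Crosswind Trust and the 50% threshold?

3.4762

By parent–child attribution (R3), Chloe Kowalski is treated as also owning Hana Kowalski's interest in Harbor Textiles S.p.A, giving 35% + 65% = 100%.
Chain via Harbor Textiles S.p.A. → Ashford Industries Corp. → Pinebrook Pharma AG (R2): 100% × 67% × 47% × 62% = 19.5238% of Crosswind Trust.
Direct interest in Crosswind Trust: 27%.
Aggregating (R1): 19.5238% + 27% = 46.5238%.
46.5238% falls short of the 50% threshold by 3.4762 percentage points.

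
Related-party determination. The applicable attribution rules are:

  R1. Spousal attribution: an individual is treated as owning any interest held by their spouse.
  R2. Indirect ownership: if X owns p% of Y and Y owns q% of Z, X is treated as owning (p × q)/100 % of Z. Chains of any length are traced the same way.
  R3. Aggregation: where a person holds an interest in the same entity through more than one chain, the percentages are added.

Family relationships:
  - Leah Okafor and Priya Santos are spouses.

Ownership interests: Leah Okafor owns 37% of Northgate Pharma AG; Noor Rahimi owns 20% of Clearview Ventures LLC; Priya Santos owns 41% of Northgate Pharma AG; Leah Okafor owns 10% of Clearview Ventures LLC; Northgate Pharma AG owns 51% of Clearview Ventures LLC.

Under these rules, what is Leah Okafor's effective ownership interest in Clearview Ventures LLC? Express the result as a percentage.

49.78%

By spousal attribution (R1), Leah Okafor is treated as also owning Priya Santos's interest in Northgate Pharma AG, giving 37% + 41% = 78%.
Chain via Northgate Pharma AG (R2): 78% × 51% = 39.78% of Clearview Ventures LLC.
Direct interest in Clearview Ventures LLC: 10%.
Aggregating (R3): 39.78% + 10% = 49.78%.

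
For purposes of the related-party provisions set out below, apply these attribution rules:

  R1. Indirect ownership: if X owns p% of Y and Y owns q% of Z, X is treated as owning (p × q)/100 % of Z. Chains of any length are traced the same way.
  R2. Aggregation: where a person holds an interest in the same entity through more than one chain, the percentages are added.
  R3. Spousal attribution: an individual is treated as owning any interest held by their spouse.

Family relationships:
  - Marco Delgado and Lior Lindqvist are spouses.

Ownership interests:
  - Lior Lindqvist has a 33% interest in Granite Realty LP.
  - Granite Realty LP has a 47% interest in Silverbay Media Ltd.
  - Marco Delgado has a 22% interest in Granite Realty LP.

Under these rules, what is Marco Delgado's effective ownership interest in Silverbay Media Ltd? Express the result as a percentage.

25.85%

By spousal attribution (R3), Marco Delgado is treated as also owning Lior Lindqvist's interest in Granite Realty LP, giving 22% + 33% = 55%.
Chain via Granite Realty LP (R1): 55% × 47% = 25.85% of Silverbay Media Ltd.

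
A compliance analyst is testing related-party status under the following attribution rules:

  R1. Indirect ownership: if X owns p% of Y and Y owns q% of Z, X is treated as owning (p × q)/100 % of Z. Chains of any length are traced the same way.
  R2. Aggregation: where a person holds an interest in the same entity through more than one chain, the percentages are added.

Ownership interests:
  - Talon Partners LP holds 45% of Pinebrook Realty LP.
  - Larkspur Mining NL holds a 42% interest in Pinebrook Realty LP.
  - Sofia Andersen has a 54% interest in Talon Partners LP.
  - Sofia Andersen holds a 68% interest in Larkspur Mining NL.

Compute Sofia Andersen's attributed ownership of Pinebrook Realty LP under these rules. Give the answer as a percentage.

52.86%

Chain via Larkspur Mining NL (R1): 68% × 42% = 28.56% of Pinebrook Realty LP.
Chain via Talon Partners LP (R1): 54% × 45% = 24.3% of Pinebrook Realty LP.
Aggregating (R2): 28.56% + 24.3% = 52.86%.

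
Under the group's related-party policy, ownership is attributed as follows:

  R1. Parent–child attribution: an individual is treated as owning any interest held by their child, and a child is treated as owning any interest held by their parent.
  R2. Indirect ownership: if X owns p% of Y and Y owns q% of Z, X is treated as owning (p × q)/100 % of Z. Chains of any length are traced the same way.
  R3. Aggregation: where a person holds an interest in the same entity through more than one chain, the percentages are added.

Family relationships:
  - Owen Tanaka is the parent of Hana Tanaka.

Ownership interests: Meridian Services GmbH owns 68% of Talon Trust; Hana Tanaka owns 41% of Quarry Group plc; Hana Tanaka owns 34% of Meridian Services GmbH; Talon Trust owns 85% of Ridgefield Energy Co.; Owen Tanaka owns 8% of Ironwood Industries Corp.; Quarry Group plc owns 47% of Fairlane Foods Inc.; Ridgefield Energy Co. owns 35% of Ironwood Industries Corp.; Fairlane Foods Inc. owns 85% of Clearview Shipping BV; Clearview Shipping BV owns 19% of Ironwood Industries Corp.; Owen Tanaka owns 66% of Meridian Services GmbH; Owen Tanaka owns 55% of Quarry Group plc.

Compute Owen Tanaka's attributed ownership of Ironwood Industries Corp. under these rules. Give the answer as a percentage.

35.51688%

By parent–child attribution (R1), Owen Tanaka is treated as also owning Hana Tanaka's interest in Quarry Group plc, giving 55% + 41% = 96%.
By parent–child attribution (R1), Owen Tanaka is treated as also owning Hana Tanaka's interest in Meridian Services GmbH, giving 66% + 34% = 100%.
Chain via Quarry Group plc → Fairlane Foods Inc. → Clearview Shipping BV (R2): 96% × 47% × 85% × 19% = 7.28688% of Ironwood Industries Corp.
Chain via Meridian Services GmbH → Talon Trust → Ridgefield Energy Co. (R2): 100% × 68% × 85% × 35% = 20.23% of Ironwood Industries Corp.
Direct interest in Ironwood Industries Corp: 8%.
Aggregating (R3): 7.28688% + 20.23% + 8% = 35.51688%.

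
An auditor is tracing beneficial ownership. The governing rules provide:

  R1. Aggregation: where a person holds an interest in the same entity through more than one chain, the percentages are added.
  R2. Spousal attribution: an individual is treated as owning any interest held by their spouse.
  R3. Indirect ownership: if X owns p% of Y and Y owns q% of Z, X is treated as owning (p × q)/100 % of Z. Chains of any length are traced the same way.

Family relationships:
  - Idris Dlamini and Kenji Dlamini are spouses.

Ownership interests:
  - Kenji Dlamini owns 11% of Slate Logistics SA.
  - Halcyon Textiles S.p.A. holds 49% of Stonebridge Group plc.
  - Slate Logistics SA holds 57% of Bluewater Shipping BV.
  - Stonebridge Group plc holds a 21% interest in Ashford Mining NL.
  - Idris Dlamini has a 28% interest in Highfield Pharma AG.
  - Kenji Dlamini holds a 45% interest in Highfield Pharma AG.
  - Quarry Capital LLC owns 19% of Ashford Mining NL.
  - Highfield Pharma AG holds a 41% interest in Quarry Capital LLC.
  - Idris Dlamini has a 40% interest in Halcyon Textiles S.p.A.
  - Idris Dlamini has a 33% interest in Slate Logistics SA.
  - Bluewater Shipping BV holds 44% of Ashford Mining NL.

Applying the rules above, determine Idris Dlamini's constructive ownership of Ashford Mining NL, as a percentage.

By spousal attribution (R2), Idris Dlamini is treated as also owning Kenji Dlamini's interest in Slate Logistics SA, giving 33% + 11% = 44%.
By spousal attribution (R2), Idris Dlamini is treated as also owning Kenji Dlamini's interest in Highfield Pharma AG, giving 28% + 45% = 73%.
Chain via Halcyon Textiles S.p.A. → Stonebridge Group plc (R3): 40% × 49% × 21% = 4.116% of Ashford Mining NL.
Chain via Slate Logistics SA → Bluewater Shipping BV (R3): 44% × 57% × 44% = 11.0352% of Ashford Mining NL.
Chain via Highfield Pharma AG → Quarry Capital LLC (R3): 73% × 41% × 19% = 5.6867% of Ashford Mining NL.
Aggregating (R1): 4.116% + 11.0352% + 5.6867% = 20.8379%.

20.8379%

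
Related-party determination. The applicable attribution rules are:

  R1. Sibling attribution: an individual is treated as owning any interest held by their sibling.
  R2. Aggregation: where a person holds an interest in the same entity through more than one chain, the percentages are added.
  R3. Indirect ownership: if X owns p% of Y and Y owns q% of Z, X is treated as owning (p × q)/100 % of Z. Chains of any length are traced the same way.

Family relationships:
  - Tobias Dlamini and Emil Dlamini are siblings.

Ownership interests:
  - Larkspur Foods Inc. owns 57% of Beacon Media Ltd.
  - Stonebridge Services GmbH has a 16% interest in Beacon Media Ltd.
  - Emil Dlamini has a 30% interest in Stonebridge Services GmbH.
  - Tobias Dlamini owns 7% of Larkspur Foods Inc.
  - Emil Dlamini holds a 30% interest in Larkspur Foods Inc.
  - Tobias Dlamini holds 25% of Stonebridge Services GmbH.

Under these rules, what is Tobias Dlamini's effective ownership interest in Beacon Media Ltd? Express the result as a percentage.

By sibling attribution (R1), Tobias Dlamini is treated as also owning Emil Dlamini's interest in Stonebridge Services GmbH, giving 25% + 30% = 55%.
By sibling attribution (R1), Tobias Dlamini is treated as also owning Emil Dlamini's interest in Larkspur Foods Inc, giving 7% + 30% = 37%.
Chain via Stonebridge Services GmbH (R3): 55% × 16% = 8.8% of Beacon Media Ltd.
Chain via Larkspur Foods Inc. (R3): 37% × 57% = 21.09% of Beacon Media Ltd.
Aggregating (R2): 8.8% + 21.09% = 29.89%.

29.89%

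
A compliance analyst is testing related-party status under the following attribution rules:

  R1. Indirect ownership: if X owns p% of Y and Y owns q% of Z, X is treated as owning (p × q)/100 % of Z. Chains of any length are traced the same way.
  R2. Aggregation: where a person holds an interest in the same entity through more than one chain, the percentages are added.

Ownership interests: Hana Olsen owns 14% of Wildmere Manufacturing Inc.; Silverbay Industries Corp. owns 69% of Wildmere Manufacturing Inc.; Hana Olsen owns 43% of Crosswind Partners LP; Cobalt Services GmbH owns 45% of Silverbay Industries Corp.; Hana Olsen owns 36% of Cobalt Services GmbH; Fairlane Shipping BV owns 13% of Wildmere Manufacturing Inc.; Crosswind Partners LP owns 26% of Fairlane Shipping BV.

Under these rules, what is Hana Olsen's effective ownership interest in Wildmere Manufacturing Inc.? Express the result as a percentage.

Chain via Crosswind Partners LP → Fairlane Shipping BV (R1): 43% × 26% × 13% = 1.4534% of Wildmere Manufacturing Inc.
Chain via Cobalt Services GmbH → Silverbay Industries Corp. (R1): 36% × 45% × 69% = 11.178% of Wildmere Manufacturing Inc.
Direct interest in Wildmere Manufacturing Inc: 14%.
Aggregating (R2): 1.4534% + 11.178% + 14% = 26.6314%.

26.6314%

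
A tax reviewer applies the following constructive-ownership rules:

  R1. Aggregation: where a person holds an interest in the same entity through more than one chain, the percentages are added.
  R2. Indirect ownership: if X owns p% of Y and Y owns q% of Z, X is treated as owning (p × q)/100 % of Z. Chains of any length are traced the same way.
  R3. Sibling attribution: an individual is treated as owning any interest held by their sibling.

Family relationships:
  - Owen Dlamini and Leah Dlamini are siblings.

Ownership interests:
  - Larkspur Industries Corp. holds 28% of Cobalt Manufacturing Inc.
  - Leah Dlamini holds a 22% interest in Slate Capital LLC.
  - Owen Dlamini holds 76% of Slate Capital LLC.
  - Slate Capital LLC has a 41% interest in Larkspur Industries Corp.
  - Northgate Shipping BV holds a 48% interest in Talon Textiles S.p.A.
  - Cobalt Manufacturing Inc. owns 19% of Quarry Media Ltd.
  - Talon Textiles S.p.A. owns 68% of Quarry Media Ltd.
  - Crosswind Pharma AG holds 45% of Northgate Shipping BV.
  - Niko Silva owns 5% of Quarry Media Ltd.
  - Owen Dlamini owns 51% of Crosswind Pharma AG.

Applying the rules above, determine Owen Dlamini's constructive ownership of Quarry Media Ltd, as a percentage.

By sibling attribution (R3), Owen Dlamini is treated as also owning Leah Dlamini's interest in Slate Capital LLC, giving 76% + 22% = 98%.
Chain via Slate Capital LLC → Larkspur Industries Corp. → Cobalt Manufacturing Inc. (R2): 98% × 41% × 28% × 19% = 2.137576% of Quarry Media Ltd.
Chain via Crosswind Pharma AG → Northgate Shipping BV → Talon Textiles S.p.A. (R2): 51% × 45% × 48% × 68% = 7.49088% of Quarry Media Ltd.
Aggregating (R1): 2.137576% + 7.49088% = 9.628456%.

9.628456%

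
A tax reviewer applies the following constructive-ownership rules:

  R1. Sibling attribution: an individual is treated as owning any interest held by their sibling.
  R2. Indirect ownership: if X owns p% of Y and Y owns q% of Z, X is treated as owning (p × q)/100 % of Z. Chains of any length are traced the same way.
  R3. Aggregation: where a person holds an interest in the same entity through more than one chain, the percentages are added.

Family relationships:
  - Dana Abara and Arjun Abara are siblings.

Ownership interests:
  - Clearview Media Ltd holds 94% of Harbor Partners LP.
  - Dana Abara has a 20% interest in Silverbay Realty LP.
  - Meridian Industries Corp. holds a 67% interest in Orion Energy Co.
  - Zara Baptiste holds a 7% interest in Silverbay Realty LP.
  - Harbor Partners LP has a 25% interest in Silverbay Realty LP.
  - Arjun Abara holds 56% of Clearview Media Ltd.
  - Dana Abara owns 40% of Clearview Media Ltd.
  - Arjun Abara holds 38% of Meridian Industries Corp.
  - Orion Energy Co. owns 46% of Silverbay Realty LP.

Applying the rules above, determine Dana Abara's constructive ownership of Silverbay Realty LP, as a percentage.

By sibling attribution (R1), Dana Abara is treated as also owning Arjun Abara's interest in Clearview Media Ltd, giving 40% + 56% = 96%.
By sibling attribution (R1), Dana Abara is treated as owning Arjun Abara's 38% interest in Meridian Industries Corp.
Chain via Clearview Media Ltd → Harbor Partners LP (R2): 96% × 94% × 25% = 22.56% of Silverbay Realty LP.
Direct interest in Silverbay Realty LP: 20%.
Chain via Meridian Industries Corp. → Orion Energy Co. (R2): 38% × 67% × 46% = 11.7116% of Silverbay Realty LP.
Aggregating (R3): 22.56% + 20% + 11.7116% = 54.2716%.

54.2716%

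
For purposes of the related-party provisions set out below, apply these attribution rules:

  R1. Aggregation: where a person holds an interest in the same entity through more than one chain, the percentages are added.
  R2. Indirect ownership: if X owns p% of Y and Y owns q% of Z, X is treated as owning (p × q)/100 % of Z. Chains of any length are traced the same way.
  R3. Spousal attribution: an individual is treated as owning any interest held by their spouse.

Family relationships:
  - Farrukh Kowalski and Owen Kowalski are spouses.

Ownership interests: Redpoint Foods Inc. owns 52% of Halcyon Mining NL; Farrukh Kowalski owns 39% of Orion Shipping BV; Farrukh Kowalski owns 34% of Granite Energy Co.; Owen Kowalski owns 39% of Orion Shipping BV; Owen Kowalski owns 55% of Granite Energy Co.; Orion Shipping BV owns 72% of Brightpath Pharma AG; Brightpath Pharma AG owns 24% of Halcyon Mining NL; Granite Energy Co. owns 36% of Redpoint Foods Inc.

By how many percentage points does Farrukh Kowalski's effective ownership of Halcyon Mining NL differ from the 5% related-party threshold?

By spousal attribution (R3), Farrukh Kowalski is treated as also owning Owen Kowalski's interest in Orion Shipping BV, giving 39% + 39% = 78%.
By spousal attribution (R3), Farrukh Kowalski is treated as also owning Owen Kowalski's interest in Granite Energy Co, giving 34% + 55% = 89%.
Chain via Orion Shipping BV → Brightpath Pharma AG (R2): 78% × 72% × 24% = 13.4784% of Halcyon Mining NL.
Chain via Granite Energy Co. → Redpoint Foods Inc. (R2): 89% × 36% × 52% = 16.6608% of Halcyon Mining NL.
Aggregating (R1): 13.4784% + 16.6608% = 30.1392%.
30.1392% exceeds the 5% threshold by 25.1392 percentage points.

25.1392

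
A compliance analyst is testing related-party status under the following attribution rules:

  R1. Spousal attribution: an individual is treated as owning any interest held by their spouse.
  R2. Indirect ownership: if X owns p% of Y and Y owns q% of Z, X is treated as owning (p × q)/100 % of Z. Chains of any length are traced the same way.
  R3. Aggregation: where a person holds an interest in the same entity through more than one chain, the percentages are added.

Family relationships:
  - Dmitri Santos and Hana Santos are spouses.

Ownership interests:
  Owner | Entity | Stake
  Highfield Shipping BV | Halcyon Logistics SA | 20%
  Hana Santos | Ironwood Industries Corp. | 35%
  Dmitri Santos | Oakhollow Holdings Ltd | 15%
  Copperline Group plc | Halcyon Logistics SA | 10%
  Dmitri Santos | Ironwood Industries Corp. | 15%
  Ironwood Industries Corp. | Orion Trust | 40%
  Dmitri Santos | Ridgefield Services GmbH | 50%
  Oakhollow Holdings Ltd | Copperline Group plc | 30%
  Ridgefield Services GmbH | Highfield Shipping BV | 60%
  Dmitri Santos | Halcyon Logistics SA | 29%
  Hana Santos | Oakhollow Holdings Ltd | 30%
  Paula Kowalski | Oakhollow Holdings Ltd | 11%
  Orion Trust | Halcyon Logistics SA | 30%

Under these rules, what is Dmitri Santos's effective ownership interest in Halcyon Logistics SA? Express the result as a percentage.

By spousal attribution (R1), Dmitri Santos is treated as also owning Hana Santos's interest in Ironwood Industries Corp, giving 15% + 35% = 50%.
By spousal attribution (R1), Dmitri Santos is treated as also owning Hana Santos's interest in Oakhollow Holdings Ltd, giving 15% + 30% = 45%.
Chain via Ridgefield Services GmbH → Highfield Shipping BV (R2): 50% × 60% × 20% = 6% of Halcyon Logistics SA.
Chain via Ironwood Industries Corp. → Orion Trust (R2): 50% × 40% × 30% = 6% of Halcyon Logistics SA.
Chain via Oakhollow Holdings Ltd → Copperline Group plc (R2): 45% × 30% × 10% = 1.35% of Halcyon Logistics SA.
Direct interest in Halcyon Logistics SA: 29%.
Aggregating (R3): 6% + 6% + 1.35% + 29% = 42.35%.

42.35%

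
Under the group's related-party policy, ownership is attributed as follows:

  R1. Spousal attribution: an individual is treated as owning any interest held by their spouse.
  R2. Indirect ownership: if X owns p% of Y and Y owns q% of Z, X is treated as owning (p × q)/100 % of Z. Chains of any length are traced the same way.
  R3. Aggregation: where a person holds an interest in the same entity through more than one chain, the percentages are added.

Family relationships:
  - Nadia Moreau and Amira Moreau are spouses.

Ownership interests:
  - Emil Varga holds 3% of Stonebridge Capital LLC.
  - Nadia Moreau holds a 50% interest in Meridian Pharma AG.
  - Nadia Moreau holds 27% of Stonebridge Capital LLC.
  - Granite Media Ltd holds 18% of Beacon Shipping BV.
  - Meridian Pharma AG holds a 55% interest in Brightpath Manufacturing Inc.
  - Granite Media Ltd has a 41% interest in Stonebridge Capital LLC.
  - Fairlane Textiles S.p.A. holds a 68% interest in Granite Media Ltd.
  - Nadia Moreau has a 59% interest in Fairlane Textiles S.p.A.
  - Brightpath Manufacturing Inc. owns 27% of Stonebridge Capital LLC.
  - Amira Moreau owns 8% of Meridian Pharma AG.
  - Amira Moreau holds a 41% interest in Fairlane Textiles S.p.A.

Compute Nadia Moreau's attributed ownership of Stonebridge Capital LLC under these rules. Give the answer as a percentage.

63.493%

By spousal attribution (R1), Nadia Moreau is treated as also owning Amira Moreau's interest in Fairlane Textiles S.p.A, giving 59% + 41% = 100%.
By spousal attribution (R1), Nadia Moreau is treated as also owning Amira Moreau's interest in Meridian Pharma AG, giving 50% + 8% = 58%.
Chain via Fairlane Textiles S.p.A. → Granite Media Ltd (R2): 100% × 68% × 41% = 27.88% of Stonebridge Capital LLC.
Chain via Meridian Pharma AG → Brightpath Manufacturing Inc. (R2): 58% × 55% × 27% = 8.613% of Stonebridge Capital LLC.
Direct interest in Stonebridge Capital LLC: 27%.
Aggregating (R3): 27.88% + 8.613% + 27% = 63.493%.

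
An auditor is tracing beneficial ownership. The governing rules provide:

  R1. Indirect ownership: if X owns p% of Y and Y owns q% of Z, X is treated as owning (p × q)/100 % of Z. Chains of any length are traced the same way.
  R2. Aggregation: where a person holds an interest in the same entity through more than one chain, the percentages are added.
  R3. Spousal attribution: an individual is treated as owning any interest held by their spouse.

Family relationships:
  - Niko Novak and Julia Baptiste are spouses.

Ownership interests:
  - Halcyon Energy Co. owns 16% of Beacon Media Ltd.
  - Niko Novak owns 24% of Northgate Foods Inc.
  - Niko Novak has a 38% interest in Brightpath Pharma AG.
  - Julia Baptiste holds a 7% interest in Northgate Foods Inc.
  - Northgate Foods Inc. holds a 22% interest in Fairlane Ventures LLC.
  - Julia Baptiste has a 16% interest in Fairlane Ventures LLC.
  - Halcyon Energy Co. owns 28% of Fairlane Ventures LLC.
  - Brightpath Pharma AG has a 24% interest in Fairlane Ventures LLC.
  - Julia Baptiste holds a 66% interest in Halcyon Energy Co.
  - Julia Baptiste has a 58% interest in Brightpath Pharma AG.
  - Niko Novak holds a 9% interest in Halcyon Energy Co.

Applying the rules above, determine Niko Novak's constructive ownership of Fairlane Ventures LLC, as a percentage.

By spousal attribution (R3), Niko Novak is treated as also owning Julia Baptiste's interest in Brightpath Pharma AG, giving 38% + 58% = 96%.
By spousal attribution (R3), Niko Novak is treated as also owning Julia Baptiste's interest in Northgate Foods Inc, giving 24% + 7% = 31%.
By spousal attribution (R3), Niko Novak is treated as also owning Julia Baptiste's interest in Halcyon Energy Co, giving 9% + 66% = 75%.
By spousal attribution (R3), Niko Novak is treated as owning Julia Baptiste's 16% interest in Fairlane Ventures LLC.
Chain via Brightpath Pharma AG (R1): 96% × 24% = 23.04% of Fairlane Ventures LLC.
Chain via Northgate Foods Inc. (R1): 31% × 22% = 6.82% of Fairlane Ventures LLC.
Chain via Halcyon Energy Co. (R1): 75% × 28% = 21% of Fairlane Ventures LLC.
Direct interest in Fairlane Ventures LLC: 16%.
Aggregating (R2): 23.04% + 6.82% + 21% + 16% = 66.86%.

66.86%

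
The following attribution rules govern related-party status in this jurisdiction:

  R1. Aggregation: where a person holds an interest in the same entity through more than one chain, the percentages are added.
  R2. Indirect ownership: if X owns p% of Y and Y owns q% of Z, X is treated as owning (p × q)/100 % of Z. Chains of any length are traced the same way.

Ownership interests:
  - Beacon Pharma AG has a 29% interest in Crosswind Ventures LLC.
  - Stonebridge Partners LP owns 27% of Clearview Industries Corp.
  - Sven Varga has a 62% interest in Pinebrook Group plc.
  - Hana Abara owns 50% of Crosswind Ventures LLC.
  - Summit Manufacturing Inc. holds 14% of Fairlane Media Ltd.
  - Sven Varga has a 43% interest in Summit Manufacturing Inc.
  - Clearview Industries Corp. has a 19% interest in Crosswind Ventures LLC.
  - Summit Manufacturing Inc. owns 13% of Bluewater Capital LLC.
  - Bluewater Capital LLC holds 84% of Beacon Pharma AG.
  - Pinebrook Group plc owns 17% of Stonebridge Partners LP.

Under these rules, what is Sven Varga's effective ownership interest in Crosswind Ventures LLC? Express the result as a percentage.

Chain via Summit Manufacturing Inc. → Bluewater Capital LLC → Beacon Pharma AG (R2): 43% × 13% × 84% × 29% = 1.361724% of Crosswind Ventures LLC.
Chain via Pinebrook Group plc → Stonebridge Partners LP → Clearview Industries Corp. (R2): 62% × 17% × 27% × 19% = 0.540702% of Crosswind Ventures LLC.
Aggregating (R1): 1.361724% + 0.540702% = 1.902426%.

1.902426%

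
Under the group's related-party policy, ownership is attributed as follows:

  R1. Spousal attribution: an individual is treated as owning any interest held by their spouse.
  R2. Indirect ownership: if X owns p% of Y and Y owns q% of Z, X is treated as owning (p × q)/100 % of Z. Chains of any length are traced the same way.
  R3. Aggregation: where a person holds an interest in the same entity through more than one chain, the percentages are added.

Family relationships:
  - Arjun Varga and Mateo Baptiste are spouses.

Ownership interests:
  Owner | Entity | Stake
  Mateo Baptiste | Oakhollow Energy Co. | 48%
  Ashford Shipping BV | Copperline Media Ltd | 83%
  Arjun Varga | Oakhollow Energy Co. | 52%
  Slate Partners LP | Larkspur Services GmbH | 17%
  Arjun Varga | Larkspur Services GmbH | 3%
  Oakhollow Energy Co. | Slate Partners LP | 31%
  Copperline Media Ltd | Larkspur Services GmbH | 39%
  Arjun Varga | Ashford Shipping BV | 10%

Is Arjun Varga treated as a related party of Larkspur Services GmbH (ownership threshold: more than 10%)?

By spousal attribution (R1), Arjun Varga is treated as also owning Mateo Baptiste's interest in Oakhollow Energy Co, giving 52% + 48% = 100%.
Chain via Oakhollow Energy Co. → Slate Partners LP (R2): 100% × 31% × 17% = 5.27% of Larkspur Services GmbH.
Chain via Ashford Shipping BV → Copperline Media Ltd (R2): 10% × 83% × 39% = 3.237% of Larkspur Services GmbH.
Direct interest in Larkspur Services GmbH: 3%.
Aggregating (R3): 5.27% + 3.237% + 3% = 11.507%.
11.507% exceeds the 10% threshold, so Arjun is a related party to Larkspur Services GmbH.

Yes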